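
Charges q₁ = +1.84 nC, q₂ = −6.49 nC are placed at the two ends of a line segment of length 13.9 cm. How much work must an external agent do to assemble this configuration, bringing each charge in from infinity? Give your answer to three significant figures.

-7.72×10⁻⁷ J

The assembly work is the sum of pairwise potential energies, U = Σ_{i<j} kqᵢqⱼ/rᵢⱼ.
The separation is r = 0.139 m.
U = (-7.72×10⁻⁷) = -7.72×10⁻⁷ J.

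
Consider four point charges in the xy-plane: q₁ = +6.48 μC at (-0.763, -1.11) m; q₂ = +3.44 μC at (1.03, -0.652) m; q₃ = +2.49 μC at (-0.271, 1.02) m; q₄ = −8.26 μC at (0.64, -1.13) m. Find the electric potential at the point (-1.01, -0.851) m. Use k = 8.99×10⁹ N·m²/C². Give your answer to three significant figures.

Electric potential is a scalar, so the contributions from each charge add algebraically: V = Σ kqᵢ/rᵢ.
Distances from the field point to each charge: r₁ = 0.358 m, r₂ = 2.05 m, r₃ = 2.01 m, r₄ = 1.67 m.
V = k[(6.48×10⁻⁶)/(0.358) + (3.44×10⁻⁶)/(2.05) + (2.49×10⁻⁶)/(2.01) + (-8.26×10⁻⁶)/(1.67)] = 1.45×10⁵ V.

1.45×10⁵ V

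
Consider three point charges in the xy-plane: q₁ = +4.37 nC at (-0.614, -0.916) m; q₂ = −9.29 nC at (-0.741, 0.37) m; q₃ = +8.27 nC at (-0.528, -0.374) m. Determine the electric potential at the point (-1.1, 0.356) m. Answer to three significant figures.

The total potential is the scalar sum of each charge's contribution, V = Σ kqᵢ/rᵢ.
Distances from the field point to each charge: r₁ = 1.36 m, r₂ = 0.359 m, r₃ = 0.927 m.
V = k[(4.37×10⁻⁹)/(1.36) + (-9.29×10⁻⁹)/(0.359) + (8.27×10⁻⁹)/(0.927)] = -123 V.

-123 V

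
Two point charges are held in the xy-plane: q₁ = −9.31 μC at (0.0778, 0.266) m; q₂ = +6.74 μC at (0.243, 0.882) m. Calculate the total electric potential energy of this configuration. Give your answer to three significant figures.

-0.885 J

The work to assemble the configuration equals its total potential energy, U = Σ kqᵢqⱼ/rᵢⱼ over all pairs.
Pair separations: r₁₂ = 0.638 m.
U = (-0.885) = -0.885 J.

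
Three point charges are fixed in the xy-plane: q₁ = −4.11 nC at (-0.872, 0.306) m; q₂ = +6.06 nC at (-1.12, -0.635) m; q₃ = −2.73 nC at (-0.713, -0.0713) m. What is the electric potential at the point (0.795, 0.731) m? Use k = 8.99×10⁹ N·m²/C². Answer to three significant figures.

The total potential is the scalar sum of each charge's contribution, V = Σ kqᵢ/rᵢ.
Distances from the field point to each charge: r₁ = 1.72 m, r₂ = 2.35 m, r₃ = 1.71 m.
V = k[(-4.11×10⁻⁹)/(1.72) + (6.06×10⁻⁹)/(2.35) + (-2.73×10⁻⁹)/(1.71)] = -12.7 V.

-12.7 V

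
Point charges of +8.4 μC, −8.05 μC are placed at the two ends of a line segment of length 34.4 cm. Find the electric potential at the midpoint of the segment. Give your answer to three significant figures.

The total potential is the scalar sum of each charge's contribution, V = Σ kqᵢ/rᵢ.
Each charge is 0.172 m from the midpoint.
V = k[(8.40×10⁻⁶)/(0.172) + (-8.05×10⁻⁶)/(0.172)] = 1.83×10⁴ V.

1.83×10⁴ V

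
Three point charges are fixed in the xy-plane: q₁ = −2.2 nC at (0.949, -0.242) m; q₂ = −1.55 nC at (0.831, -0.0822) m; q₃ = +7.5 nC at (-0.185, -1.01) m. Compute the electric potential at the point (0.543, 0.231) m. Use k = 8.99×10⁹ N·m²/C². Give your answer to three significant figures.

The total potential is the scalar sum of each charge's contribution, V = Σ kqᵢ/rᵢ.
Distances from the field point to each charge: r₁ = 0.623 m, r₂ = 0.425 m, r₃ = 1.44 m.
V = k[(-2.20×10⁻⁹)/(0.623) + (-1.55×10⁻⁹)/(0.425) + (7.50×10⁻⁹)/(1.44)] = -17.6 V.

-17.6 V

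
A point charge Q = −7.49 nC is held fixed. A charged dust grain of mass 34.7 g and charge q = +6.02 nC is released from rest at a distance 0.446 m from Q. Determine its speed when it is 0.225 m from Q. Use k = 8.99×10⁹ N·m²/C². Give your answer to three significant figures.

7.17×10⁻³ m/s

Only the electrostatic force acts, so mechanical energy is conserved: ½mv² = U₁ − U₂ = kQq(1/r₁ − 1/r₂).
U₁ − U₂ = (8.99×10⁹ N·m²/C²)(-7.49×10⁻⁹ C)(6.02×10⁻⁹ C)(1/0.446 − 1/0.225) = 8.93×10⁻⁷ J.
v = √(2·8.93×10⁻⁷/0.0347) = 7.17×10⁻³ m/s.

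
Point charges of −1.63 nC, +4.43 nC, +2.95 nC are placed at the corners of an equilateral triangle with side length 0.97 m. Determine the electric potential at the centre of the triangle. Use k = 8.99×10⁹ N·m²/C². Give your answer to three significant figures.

The total potential is the scalar sum of each charge's contribution, V = Σ kqᵢ/rᵢ.
The distance from each vertex to the centroid is a/√3 = 0.560 m.
V = k[(-1.63×10⁻⁹)/(0.560) + (4.43×10⁻⁹)/(0.560) + (2.95×10⁻⁹)/(0.560)] = 92.3 V.

92.3 V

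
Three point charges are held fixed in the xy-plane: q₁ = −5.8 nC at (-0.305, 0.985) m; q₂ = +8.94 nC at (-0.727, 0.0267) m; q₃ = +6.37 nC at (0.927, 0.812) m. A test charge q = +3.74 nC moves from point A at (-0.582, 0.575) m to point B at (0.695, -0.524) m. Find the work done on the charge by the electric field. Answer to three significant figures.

The work done by the electric force is W_field = −ΔU = −q(V_B − V_A) = q(V_A − V_B).
At A: distances to the source charges are 0.495 m, 0.567 m, 1.53 m; V_A = Σ kqᵢ/rᵢ = 73.8 V.
At B: distances to the source charges are 1.81 m, 1.52 m, 1.36 m; V_B = Σ kqᵢ/rᵢ = 66.1 V.
ΔV = V_B − V_A = -7.69 V.
W_field = −qΔV = −(3.74×10⁻⁹ C)(-7.69 V) = 2.87×10⁻⁸ J.

2.87×10⁻⁸ J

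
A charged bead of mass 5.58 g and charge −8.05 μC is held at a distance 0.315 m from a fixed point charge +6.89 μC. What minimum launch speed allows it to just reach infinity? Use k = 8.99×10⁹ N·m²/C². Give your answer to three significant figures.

To just escape, total mechanical energy must reach zero at infinity: ½mv²_min + U = 0, so ½mv²_min = −U = |kQq|/r.
|U| = |kQq|/r = (8.99×10⁹ N·m²/C²)(6.89×10⁻⁶)(8.05×10⁻⁶)/(0.315) = 1.58 J.
v_min = √(2|U|/m) = √(2·1.58/5.58×10⁻³) = 23.8 m/s.

23.8 m/s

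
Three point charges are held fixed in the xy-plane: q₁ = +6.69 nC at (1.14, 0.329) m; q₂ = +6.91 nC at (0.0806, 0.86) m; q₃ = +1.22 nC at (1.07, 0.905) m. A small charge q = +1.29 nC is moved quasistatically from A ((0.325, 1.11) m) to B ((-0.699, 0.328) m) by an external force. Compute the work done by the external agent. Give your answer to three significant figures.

-1.82×10⁻⁷ J

For quasistatic motion the external work equals the change in potential energy: W_ext = qΔV = q(V_B − V_A).
At A: distances to the source charges are 1.13 m, 0.350 m, 0.773 m; V_A = Σ kqᵢ/rᵢ = 245 V.
At B: distances to the source charges are 1.84 m, 0.944 m, 1.86 m; V_B = Σ kqᵢ/rᵢ = 104 V.
ΔV = V_B − V_A = -141 V.
W_ext = qΔV = (1.29×10⁻⁹ C)(-141 V) = -1.82×10⁻⁷ J.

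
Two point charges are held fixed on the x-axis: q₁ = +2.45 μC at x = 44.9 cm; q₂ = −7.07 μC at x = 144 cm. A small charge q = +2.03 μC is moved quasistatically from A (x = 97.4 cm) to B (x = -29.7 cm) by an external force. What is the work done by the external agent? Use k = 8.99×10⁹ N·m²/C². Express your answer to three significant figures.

For quasistatic motion the external work equals the change in potential energy: W_ext = qΔV = q(V_B − V_A).
At A: distances to the source charges are 0.525 m, 0.466 m; V_A = Σ kqᵢ/rᵢ = -9.44×10⁴ V.
At B: distances to the source charges are 0.746 m, 1.74 m; V_B = Σ kqᵢ/rᵢ = -7070 V.
ΔV = V_B − V_A = 8.74×10⁴ V.
W_ext = qΔV = (2.03×10⁻⁶ C)(8.74×10⁴ V) = 0.177 J.

0.177 J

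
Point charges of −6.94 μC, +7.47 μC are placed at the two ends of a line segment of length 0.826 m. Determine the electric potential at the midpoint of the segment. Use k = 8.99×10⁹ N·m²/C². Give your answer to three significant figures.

The total potential is the scalar sum of each charge's contribution, V = Σ kqᵢ/rᵢ.
Each charge is 0.413 m from the midpoint.
V = k[(-6.94×10⁻⁶)/(0.413) + (7.47×10⁻⁶)/(0.413)] = 1.15×10⁴ V.

1.15×10⁴ V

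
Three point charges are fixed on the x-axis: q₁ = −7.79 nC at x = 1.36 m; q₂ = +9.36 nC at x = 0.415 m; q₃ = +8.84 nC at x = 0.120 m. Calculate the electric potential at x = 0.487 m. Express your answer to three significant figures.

The total potential is the scalar sum of each charge's contribution, V = Σ kqᵢ/rᵢ.
Distances from the field point to each charge: r₁ = 0.873 m, r₂ = 0.0720 m, r₃ = 0.367 m.
V = k[(-7.79×10⁻⁹)/(0.873) + (9.36×10⁻⁹)/(0.0720) + (8.84×10⁻⁹)/(0.367)] = 1310 V.

1310 V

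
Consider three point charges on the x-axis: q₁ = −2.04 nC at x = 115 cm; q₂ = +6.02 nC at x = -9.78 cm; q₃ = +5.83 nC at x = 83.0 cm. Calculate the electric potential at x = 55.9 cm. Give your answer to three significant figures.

Electric potential is a scalar, so the contributions from each charge add algebraically: V = Σ kqᵢ/rᵢ.
Distances from the field point to each charge: r₁ = 0.591 m, r₂ = 0.657 m, r₃ = 0.271 m.
V = k[(-2.04×10⁻⁹)/(0.591) + (6.02×10⁻⁹)/(0.657) + (5.83×10⁻⁹)/(0.271)] = 245 V.

245 V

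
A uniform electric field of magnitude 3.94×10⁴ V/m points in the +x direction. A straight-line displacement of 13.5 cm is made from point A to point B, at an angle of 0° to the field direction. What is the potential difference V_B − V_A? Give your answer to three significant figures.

-5320 V

Only the component of displacement along E changes the potential: ΔV = −E·d·cosθ.
ΔV = −(3.94×10⁴ V/m)(0.135 m)cos0° = -5320 V.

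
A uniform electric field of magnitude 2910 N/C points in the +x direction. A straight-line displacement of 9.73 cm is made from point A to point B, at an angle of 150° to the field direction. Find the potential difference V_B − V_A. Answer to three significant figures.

Only the component of displacement along E changes the potential: ΔV = −E·d·cosθ.
ΔV = −(2910 V/m)(0.0973 m)cos150° = 245 V.

245 V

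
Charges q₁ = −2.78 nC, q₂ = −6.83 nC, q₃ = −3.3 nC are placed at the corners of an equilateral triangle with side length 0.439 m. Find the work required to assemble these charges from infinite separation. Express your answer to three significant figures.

The work to assemble the configuration equals its total potential energy, U = Σ kqᵢqⱼ/rᵢⱼ over all pairs.
All three pair separations equal the side length, 0.439 m.
U = (3.89×10⁻⁷) + (1.88×10⁻⁷) + (4.62×10⁻⁷) = 1.04×10⁻⁶ J.

1.04×10⁻⁶ J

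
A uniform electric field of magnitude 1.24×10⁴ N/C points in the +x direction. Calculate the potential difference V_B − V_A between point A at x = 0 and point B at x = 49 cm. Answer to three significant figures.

-6080 V

In a uniform field, potential decreases in the direction of E: V_B − V_A = −E·Δx.
V_B − V_A = −(1.24×10⁴ V/m)(0.490 m) = -6080 V.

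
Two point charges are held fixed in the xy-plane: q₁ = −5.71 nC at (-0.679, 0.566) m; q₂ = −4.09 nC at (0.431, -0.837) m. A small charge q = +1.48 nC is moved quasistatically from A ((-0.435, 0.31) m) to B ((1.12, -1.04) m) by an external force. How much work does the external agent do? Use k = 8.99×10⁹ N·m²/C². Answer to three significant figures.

1.45×10⁻⁷ J

For quasistatic motion the external work equals the change in potential energy: W_ext = qΔV = q(V_B − V_A).
At A: distances to the source charges are 0.354 m, 1.44 m; V_A = Σ kqᵢ/rᵢ = -171 V.
At B: distances to the source charges are 2.41 m, 0.718 m; V_B = Σ kqᵢ/rᵢ = -72.5 V.
ΔV = V_B − V_A = 98.3 V.
W_ext = qΔV = (1.48×10⁻⁹ C)(98.3 V) = 1.45×10⁻⁷ J.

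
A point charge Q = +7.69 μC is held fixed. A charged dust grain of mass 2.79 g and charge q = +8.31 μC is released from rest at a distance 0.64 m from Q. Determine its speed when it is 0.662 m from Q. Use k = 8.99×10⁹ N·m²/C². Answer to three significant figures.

Only the electrostatic force acts, so mechanical energy is conserved: ½mv² = U₁ − U₂ = kQq(1/r₁ − 1/r₂).
U₁ − U₂ = (8.99×10⁹ N·m²/C²)(7.69×10⁻⁶ C)(8.31×10⁻⁶ C)(1/0.640 − 1/0.662) = 0.0298 J.
v = √(2·0.0298/2.79×10⁻³) = 4.62 m/s.

4.62 m/s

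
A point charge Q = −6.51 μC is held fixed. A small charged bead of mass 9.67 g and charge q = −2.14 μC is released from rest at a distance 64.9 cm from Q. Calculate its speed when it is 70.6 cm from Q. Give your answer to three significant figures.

1.80 m/s

Only the electrostatic force acts, so mechanical energy is conserved: ½mv² = U₁ − U₂ = kQq(1/r₁ − 1/r₂).
U₁ − U₂ = (8.99×10⁹ N·m²/C²)(-6.51×10⁻⁶ C)(-2.14×10⁻⁶ C)(1/0.649 − 1/0.706) = 0.0156 J.
v = √(2·0.0156/9.67×10⁻³) = 1.80 m/s.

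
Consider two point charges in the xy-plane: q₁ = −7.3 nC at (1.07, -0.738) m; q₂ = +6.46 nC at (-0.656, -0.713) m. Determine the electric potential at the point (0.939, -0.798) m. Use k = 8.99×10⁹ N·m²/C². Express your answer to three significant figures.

The total potential is the scalar sum of each charge's contribution, V = Σ kqᵢ/rᵢ.
Distances from the field point to each charge: r₁ = 0.144 m, r₂ = 1.60 m.
V = k[(-7.30×10⁻⁹)/(0.144) + (6.46×10⁻⁹)/(1.60)] = -419 V.

-419 V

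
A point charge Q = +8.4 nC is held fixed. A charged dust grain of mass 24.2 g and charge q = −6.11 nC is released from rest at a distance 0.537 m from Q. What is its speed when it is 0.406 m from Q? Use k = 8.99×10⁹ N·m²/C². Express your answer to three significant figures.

4.79×10⁻³ m/s

Only the electrostatic force acts, so mechanical energy is conserved: ½mv² = U₁ − U₂ = kQq(1/r₁ − 1/r₂).
U₁ − U₂ = (8.99×10⁹ N·m²/C²)(8.40×10⁻⁹ C)(-6.11×10⁻⁹ C)(1/0.537 − 1/0.406) = 2.77×10⁻⁷ J.
v = √(2·2.77×10⁻⁷/0.0242) = 4.79×10⁻³ m/s.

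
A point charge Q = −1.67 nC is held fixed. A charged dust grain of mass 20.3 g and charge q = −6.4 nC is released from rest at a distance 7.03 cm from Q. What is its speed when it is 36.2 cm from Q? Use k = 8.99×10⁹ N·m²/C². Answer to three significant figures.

0.0104 m/s

Only the electrostatic force acts, so mechanical energy is conserved: ½mv² = U₁ − U₂ = kQq(1/r₁ − 1/r₂).
U₁ − U₂ = (8.99×10⁹ N·m²/C²)(-1.67×10⁻⁹ C)(-6.40×10⁻⁹ C)(1/0.0703 − 1/0.362) = 1.10×10⁻⁶ J.
v = √(2·1.10×10⁻⁶/0.0203) = 0.0104 m/s.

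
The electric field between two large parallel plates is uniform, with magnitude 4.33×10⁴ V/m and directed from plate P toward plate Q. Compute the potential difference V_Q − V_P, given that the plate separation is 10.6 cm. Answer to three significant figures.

In a uniform field, potential decreases in the direction of E: ΔV = −E·d for a displacement d parallel to E.
Going from P to Q is a displacement of 10.6 cm along the field, so V_Q − V_P = −Ed = -4590 V.

-4590 V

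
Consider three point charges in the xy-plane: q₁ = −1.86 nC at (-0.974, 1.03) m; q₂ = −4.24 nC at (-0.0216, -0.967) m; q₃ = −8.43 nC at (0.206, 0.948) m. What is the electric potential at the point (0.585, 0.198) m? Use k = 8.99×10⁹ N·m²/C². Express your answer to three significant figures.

-129 V

The total potential is the scalar sum of each charge's contribution, V = Σ kqᵢ/rᵢ.
Distances from the field point to each charge: r₁ = 1.77 m, r₂ = 1.31 m, r₃ = 0.840 m.
V = k[(-1.86×10⁻⁹)/(1.77) + (-4.24×10⁻⁹)/(1.31) + (-8.43×10⁻⁹)/(0.840)] = -129 V.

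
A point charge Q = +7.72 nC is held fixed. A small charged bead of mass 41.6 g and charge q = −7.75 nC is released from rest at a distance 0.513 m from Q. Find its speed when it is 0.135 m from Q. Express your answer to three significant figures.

Only the electrostatic force acts, so mechanical energy is conserved: ½mv² = U₁ − U₂ = kQq(1/r₁ − 1/r₂).
U₁ − U₂ = (8.99×10⁹ N·m²/C²)(7.72×10⁻⁹ C)(-7.75×10⁻⁹ C)(1/0.513 − 1/0.135) = 2.94×10⁻⁶ J.
v = √(2·2.94×10⁻⁶/0.0416) = 0.0119 m/s.

0.0119 m/s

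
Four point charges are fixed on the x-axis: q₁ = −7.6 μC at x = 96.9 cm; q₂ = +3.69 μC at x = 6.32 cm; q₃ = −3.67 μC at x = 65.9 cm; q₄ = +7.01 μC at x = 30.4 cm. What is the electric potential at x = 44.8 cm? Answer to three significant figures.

2.36×10⁵ V

The total potential is the scalar sum of each charge's contribution, V = Σ kqᵢ/rᵢ.
Distances from the field point to each charge: r₁ = 0.521 m, r₂ = 0.385 m, r₃ = 0.211 m, r₄ = 0.144 m.
V = k[(-7.60×10⁻⁶)/(0.521) + (3.69×10⁻⁶)/(0.385) + (-3.67×10⁻⁶)/(0.211) + (7.01×10⁻⁶)/(0.144)] = 2.36×10⁵ V.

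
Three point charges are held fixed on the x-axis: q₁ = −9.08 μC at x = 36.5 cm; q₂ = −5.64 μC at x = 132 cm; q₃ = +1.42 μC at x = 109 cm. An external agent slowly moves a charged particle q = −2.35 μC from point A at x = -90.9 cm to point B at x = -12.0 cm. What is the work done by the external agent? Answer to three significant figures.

0.264 J

For quasistatic motion the external work equals the change in potential energy: W_ext = qΔV = q(V_B − V_A).
At A: distances to the source charges are 1.27 m, 2.23 m, 2.00 m; V_A = Σ kqᵢ/rᵢ = -8.04×10⁴ V.
At B: distances to the source charges are 0.485 m, 1.44 m, 1.21 m; V_B = Σ kqᵢ/rᵢ = -1.93×10⁵ V.
ΔV = V_B − V_A = -1.13×10⁵ V.
W_ext = qΔV = (-2.35×10⁻⁶ C)(-1.13×10⁵ V) = 0.264 J.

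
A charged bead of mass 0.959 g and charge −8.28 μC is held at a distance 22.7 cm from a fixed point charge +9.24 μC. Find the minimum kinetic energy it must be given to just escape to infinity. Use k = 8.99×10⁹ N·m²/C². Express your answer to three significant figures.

3.03 J

To just escape, total mechanical energy must reach zero at infinity: ½mv²_min + U = 0, so ½mv²_min = −U = |kQq|/r.
|U| = |kQq|/r = (8.99×10⁹ N·m²/C²)(9.24×10⁻⁶)(8.28×10⁻⁶)/(0.227) = 3.03 J.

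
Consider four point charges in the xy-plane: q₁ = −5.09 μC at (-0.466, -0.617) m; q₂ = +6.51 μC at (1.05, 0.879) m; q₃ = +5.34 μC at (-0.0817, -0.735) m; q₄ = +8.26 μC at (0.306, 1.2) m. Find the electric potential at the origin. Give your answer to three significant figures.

1.08×10⁵ V

The total potential is the scalar sum of each charge's contribution, V = Σ kqᵢ/rᵢ.
Distances from the field point to each charge: r₁ = 0.773 m, r₂ = 1.37 m, r₃ = 0.740 m, r₄ = 1.24 m.
V = k[(-5.09×10⁻⁶)/(0.773) + (6.51×10⁻⁶)/(1.37) + (5.34×10⁻⁶)/(0.740) + (8.26×10⁻⁶)/(1.24)] = 1.08×10⁵ V.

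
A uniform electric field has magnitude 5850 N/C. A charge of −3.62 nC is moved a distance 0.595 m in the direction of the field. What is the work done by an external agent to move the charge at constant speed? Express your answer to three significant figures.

1.26×10⁻⁵ J

The potential change for a displacement 0.595 m in the direction of the field is ΔV = −Ed = -3480 V.
W_ext = qΔV = 1.26×10⁻⁵ J.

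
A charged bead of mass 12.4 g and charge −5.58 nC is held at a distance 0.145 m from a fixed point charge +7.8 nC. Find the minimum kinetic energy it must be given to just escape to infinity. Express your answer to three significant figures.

To just escape, total mechanical energy must reach zero at infinity: ½mv²_min + U = 0, so ½mv²_min = −U = |kQq|/r.
|U| = |kQq|/r = (8.99×10⁹ N·m²/C²)(7.80×10⁻⁹)(5.58×10⁻⁹)/(0.145) = 2.70×10⁻⁶ J.

2.70×10⁻⁶ J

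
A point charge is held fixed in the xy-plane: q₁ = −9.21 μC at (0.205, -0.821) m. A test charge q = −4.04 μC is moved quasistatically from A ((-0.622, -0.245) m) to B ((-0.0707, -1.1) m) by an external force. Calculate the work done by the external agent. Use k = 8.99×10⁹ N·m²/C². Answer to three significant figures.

0.521 J

For quasistatic motion the external work equals the change in potential energy: W_ext = qΔV = q(V_B − V_A).
At A: distance to the source charge is 1.01 m; V_A = kq₁/r = -8.22×10⁴ V.
At B: distance to the source charge is 0.392 m; V_B = kq₁/r = -2.11×10⁵ V.
ΔV = V_B − V_A = -1.29×10⁵ V.
W_ext = qΔV = (-4.04×10⁻⁶ C)(-1.29×10⁵ V) = 0.521 J.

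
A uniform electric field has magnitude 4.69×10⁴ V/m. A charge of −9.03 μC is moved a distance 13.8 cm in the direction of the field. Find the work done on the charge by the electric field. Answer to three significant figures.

The potential change for a displacement 13.8 cm in the direction of the field is ΔV = −Ed = -6470 V.
W_field = −qΔV = -0.0584 J.

-0.0584 J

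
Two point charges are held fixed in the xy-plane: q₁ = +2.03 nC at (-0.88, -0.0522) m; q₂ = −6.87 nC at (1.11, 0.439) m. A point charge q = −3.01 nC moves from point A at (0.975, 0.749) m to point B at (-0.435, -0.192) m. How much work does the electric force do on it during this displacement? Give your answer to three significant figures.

The work done by the electric force is W_field = −ΔU = −q(V_B − V_A) = q(V_A − V_B).
At A: distances to the source charges are 2.02 m, 0.338 m; V_A = Σ kqᵢ/rᵢ = -174 V.
At B: distances to the source charges are 0.466 m, 1.67 m; V_B = Σ kqᵢ/rᵢ = 2.12 V.
ΔV = V_B − V_A = 176 V.
W_field = −qΔV = −(-3.01×10⁻⁹ C)(176 V) = 5.29×10⁻⁷ J.

5.29×10⁻⁷ J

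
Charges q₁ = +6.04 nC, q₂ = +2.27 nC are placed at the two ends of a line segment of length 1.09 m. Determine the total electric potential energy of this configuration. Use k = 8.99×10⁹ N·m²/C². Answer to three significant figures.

The assembly work is the sum of pairwise potential energies, U = Σ_{i<j} kqᵢqⱼ/rᵢⱼ.
The separation is r = 1.09 m.
U = (1.13×10⁻⁷) = 1.13×10⁻⁷ J.

1.13×10⁻⁷ J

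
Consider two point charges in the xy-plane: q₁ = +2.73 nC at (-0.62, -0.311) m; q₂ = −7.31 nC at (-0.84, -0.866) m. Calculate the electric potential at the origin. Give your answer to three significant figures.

The total potential is the scalar sum of each charge's contribution, V = Σ kqᵢ/rᵢ.
Distances from the field point to each charge: r₁ = 0.694 m, r₂ = 1.21 m.
V = k[(2.73×10⁻⁹)/(0.694) + (-7.31×10⁻⁹)/(1.21)] = -19.1 V.

-19.1 V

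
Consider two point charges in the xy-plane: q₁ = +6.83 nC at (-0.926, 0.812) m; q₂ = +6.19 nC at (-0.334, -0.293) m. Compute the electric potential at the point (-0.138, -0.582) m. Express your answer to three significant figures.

198 V

Electric potential is a scalar, so the contributions from each charge add algebraically: V = Σ kqᵢ/rᵢ.
Distances from the field point to each charge: r₁ = 1.60 m, r₂ = 0.349 m.
V = k[(6.83×10⁻⁹)/(1.60) + (6.19×10⁻⁹)/(0.349)] = 198 V.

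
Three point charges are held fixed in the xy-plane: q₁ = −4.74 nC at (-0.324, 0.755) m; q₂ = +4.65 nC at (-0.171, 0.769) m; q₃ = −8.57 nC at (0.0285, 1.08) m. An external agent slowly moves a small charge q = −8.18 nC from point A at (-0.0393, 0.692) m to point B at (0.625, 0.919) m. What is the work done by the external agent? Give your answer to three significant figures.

For quasistatic motion the external work equals the change in potential energy: W_ext = qΔV = q(V_B − V_A).
At A: distances to the source charges are 0.292 m, 0.153 m, 0.394 m; V_A = Σ kqᵢ/rᵢ = -67.7 V.
At B: distances to the source charges are 0.963 m, 0.810 m, 0.618 m; V_B = Σ kqᵢ/rᵢ = -117 V.
ΔV = V_B − V_A = -49.6 V.
W_ext = qΔV = (-8.18×10⁻⁹ C)(-49.6 V) = 4.06×10⁻⁷ J.

4.06×10⁻⁷ J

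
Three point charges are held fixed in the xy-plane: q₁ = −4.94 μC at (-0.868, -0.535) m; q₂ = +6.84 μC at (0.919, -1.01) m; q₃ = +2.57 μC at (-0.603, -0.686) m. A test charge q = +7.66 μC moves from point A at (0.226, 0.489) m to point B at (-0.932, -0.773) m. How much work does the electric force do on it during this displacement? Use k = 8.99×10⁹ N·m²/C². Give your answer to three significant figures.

The work done by the electric force is W_field = −ΔU = −q(V_B − V_A) = q(V_A − V_B).
At A: distances to the source charges are 1.50 m, 1.65 m, 1.44 m; V_A = Σ kqᵢ/rᵢ = 2.37×10⁴ V.
At B: distances to the source charges are 0.246 m, 1.87 m, 0.340 m; V_B = Σ kqᵢ/rᵢ = -7.94×10⁴ V.
ΔV = V_B − V_A = -1.03×10⁵ V.
W_field = −qΔV = −(7.66×10⁻⁶ C)(-1.03×10⁵ V) = 0.789 J.

0.789 J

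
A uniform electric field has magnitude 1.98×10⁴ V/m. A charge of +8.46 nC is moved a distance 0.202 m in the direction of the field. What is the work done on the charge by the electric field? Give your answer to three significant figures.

The potential change for a displacement 0.202 m in the direction of the field is ΔV = −Ed = -4000 V.
W_field = −qΔV = 3.38×10⁻⁵ J.

3.38×10⁻⁵ J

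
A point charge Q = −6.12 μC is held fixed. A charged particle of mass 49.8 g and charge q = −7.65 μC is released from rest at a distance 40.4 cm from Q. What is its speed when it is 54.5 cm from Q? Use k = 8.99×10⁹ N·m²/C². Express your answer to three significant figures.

Only the electrostatic force acts, so mechanical energy is conserved: ½mv² = U₁ − U₂ = kQq(1/r₁ − 1/r₂).
U₁ − U₂ = (8.99×10⁹ N·m²/C²)(-6.12×10⁻⁶ C)(-7.65×10⁻⁶ C)(1/0.404 − 1/0.545) = 0.270 J.
v = √(2·0.270/0.0498) = 3.29 m/s.

3.29 m/s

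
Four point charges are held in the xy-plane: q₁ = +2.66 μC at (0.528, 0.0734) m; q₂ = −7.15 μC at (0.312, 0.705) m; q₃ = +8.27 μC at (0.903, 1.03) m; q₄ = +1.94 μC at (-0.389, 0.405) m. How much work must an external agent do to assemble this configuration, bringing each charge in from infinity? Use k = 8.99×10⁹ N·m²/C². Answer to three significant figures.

The work to assemble the configuration equals its total potential energy, U = Σ kqᵢqⱼ/rᵢⱼ over all pairs.
Pair separations: r₁₂ = 0.668 m, r₁₃ = 1.03 m, r₁₄ = 0.975 m, r₂₃ = 0.674 m, r₂₄ = 0.762 m, r₃₄ = 1.44 m.
Summing all 6 pair terms gives U = -0.867 J.

-0.867 J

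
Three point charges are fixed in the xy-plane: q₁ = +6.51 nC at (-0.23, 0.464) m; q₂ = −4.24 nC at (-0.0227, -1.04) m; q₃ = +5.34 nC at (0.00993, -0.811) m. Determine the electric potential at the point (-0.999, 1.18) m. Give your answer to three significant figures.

Electric potential is a scalar, so the contributions from each charge add algebraically: V = Σ kqᵢ/rᵢ.
Distances from the field point to each charge: r₁ = 1.05 m, r₂ = 2.43 m, r₃ = 2.23 m.
V = k[(6.51×10⁻⁹)/(1.05) + (-4.24×10⁻⁹)/(2.43) + (5.34×10⁻⁹)/(2.23)] = 61.5 V.

61.5 V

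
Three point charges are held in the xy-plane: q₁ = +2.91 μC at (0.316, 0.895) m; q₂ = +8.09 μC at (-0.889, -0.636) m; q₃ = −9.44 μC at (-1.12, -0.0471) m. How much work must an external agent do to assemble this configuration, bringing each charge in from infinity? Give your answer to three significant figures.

The work to assemble the configuration equals its total potential energy, U = Σ kqᵢqⱼ/rᵢⱼ over all pairs.
Pair separations: r₁₂ = 1.95 m, r₁₃ = 1.72 m, r₂₃ = 0.633 m.
U = (0.109) + (-0.144) + (-1.09) = -1.12 J.

-1.12 J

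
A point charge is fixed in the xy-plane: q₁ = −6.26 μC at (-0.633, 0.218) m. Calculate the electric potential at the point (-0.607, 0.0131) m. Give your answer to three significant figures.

-2.72×10⁵ V

Electric potential is a scalar, so the contributions from each charge add algebraically: V = Σ kqᵢ/rᵢ.
Distances from the field point to each charge: r₁ = 0.207 m.
V = k[(-6.26×10⁻⁶)/(0.207)] = -2.72×10⁵ V.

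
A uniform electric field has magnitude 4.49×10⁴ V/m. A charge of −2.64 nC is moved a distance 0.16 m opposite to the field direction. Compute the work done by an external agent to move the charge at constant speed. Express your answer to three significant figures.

The potential change for a displacement 0.16 m opposite to the field direction is ΔV = +Ed = 7180 V.
W_ext = qΔV = -1.90×10⁻⁵ J.

-1.90×10⁻⁵ J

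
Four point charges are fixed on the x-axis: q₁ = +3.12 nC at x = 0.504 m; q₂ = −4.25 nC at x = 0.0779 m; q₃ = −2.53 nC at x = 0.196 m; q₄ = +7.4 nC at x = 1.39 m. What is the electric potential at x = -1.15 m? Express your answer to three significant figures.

-4.86 V

The total potential is the scalar sum of each charge's contribution, V = Σ kqᵢ/rᵢ.
Distances from the field point to each charge: r₁ = 1.65 m, r₂ = 1.23 m, r₃ = 1.35 m, r₄ = 2.54 m.
V = k[(3.12×10⁻⁹)/(1.65) + (-4.25×10⁻⁹)/(1.23) + (-2.53×10⁻⁹)/(1.35) + (7.40×10⁻⁹)/(2.54)] = -4.86 V.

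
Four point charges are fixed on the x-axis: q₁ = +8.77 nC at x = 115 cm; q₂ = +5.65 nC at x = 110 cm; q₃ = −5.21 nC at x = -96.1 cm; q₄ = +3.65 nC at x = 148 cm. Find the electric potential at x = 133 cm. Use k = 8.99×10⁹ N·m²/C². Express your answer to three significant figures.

The total potential is the scalar sum of each charge's contribution, V = Σ kqᵢ/rᵢ.
Distances from the field point to each charge: r₁ = 0.180 m, r₂ = 0.230 m, r₃ = 2.29 m, r₄ = 0.150 m.
V = k[(8.77×10⁻⁹)/(0.180) + (5.65×10⁻⁹)/(0.230) + (-5.21×10⁻⁹)/(2.29) + (3.65×10⁻⁹)/(0.150)] = 857 V.

857 V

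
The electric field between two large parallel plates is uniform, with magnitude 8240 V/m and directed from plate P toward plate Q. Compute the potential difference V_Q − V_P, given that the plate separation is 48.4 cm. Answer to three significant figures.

In a uniform field, potential decreases in the direction of E: ΔV = −E·d for a displacement d parallel to E.
Going from P to Q is a displacement of 48.4 cm along the field, so V_Q − V_P = −Ed = -3990 V.

-3990 V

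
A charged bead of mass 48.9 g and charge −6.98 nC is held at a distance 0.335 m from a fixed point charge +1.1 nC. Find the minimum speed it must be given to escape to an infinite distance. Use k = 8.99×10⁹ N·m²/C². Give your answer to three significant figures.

To just escape, total mechanical energy must reach zero at infinity: ½mv²_min + U = 0, so ½mv²_min = −U = |kQq|/r.
|U| = |kQq|/r = (8.99×10⁹ N·m²/C²)(1.10×10⁻⁹)(6.98×10⁻⁹)/(0.335) = 2.06×10⁻⁷ J.
v_min = √(2|U|/m) = √(2·2.06×10⁻⁷/0.0489) = 2.90×10⁻³ m/s.

2.90×10⁻³ m/s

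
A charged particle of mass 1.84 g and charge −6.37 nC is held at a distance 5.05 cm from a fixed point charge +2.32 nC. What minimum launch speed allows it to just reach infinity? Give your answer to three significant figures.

0.0535 m/s

To just escape, total mechanical energy must reach zero at infinity: ½mv²_min + U = 0, so ½mv²_min = −U = |kQq|/r.
|U| = |kQq|/r = (8.99×10⁹ N·m²/C²)(2.32×10⁻⁹)(6.37×10⁻⁹)/(0.0505) = 2.63×10⁻⁶ J.
v_min = √(2|U|/m) = √(2·2.63×10⁻⁶/1.84×10⁻³) = 0.0535 m/s.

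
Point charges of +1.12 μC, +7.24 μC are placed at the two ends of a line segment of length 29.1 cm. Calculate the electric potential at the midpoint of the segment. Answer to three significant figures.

The total potential is the scalar sum of each charge's contribution, V = Σ kqᵢ/rᵢ.
Each charge is 0.146 m from the midpoint.
V = k[(1.12×10⁻⁶)/(0.146) + (7.24×10⁻⁶)/(0.146)] = 5.17×10⁵ V.

5.17×10⁵ V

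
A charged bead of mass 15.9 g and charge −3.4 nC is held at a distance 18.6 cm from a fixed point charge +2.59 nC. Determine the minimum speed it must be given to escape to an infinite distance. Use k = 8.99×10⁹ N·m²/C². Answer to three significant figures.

7.32×10⁻³ m/s

To just escape, total mechanical energy must reach zero at infinity: ½mv²_min + U = 0, so ½mv²_min = −U = |kQq|/r.
|U| = |kQq|/r = (8.99×10⁹ N·m²/C²)(2.59×10⁻⁹)(3.40×10⁻⁹)/(0.186) = 4.26×10⁻⁷ J.
v_min = √(2|U|/m) = √(2·4.26×10⁻⁷/0.0159) = 7.32×10⁻³ m/s.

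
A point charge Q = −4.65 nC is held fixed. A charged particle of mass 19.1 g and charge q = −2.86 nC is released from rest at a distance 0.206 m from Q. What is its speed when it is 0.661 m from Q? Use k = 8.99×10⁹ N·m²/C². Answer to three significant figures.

Only the electrostatic force acts, so mechanical energy is conserved: ½mv² = U₁ − U₂ = kQq(1/r₁ − 1/r₂).
U₁ − U₂ = (8.99×10⁹ N·m²/C²)(-4.65×10⁻⁹ C)(-2.86×10⁻⁹ C)(1/0.206 − 1/0.661) = 4.00×10⁻⁷ J.
v = √(2·4.00×10⁻⁷/0.0191) = 6.47×10⁻³ m/s.

6.47×10⁻³ m/s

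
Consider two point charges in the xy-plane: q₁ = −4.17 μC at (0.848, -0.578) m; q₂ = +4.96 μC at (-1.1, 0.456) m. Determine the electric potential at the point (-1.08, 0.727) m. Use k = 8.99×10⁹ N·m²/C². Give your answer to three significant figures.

1.48×10⁵ V

The total potential is the scalar sum of each charge's contribution, V = Σ kqᵢ/rᵢ.
Distances from the field point to each charge: r₁ = 2.33 m, r₂ = 0.272 m.
V = k[(-4.17×10⁻⁶)/(2.33) + (4.96×10⁻⁶)/(0.272)] = 1.48×10⁵ V.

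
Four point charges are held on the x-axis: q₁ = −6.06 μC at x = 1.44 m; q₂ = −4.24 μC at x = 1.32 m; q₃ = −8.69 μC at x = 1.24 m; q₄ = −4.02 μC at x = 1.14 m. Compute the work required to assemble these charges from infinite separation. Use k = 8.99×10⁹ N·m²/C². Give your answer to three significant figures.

The assembly work is the sum of pairwise potential energies, U = Σ_{i<j} kqᵢqⱼ/rᵢⱼ.
Pair separations: r₁₂ = 0.120 m, r₁₃ = 0.200 m, r₁₄ = 0.300 m, r₂₃ = 0.0800 m, r₂₄ = 0.180 m, r₃₄ = 0.100 m.
Summing all 6 pair terms gives U = 13.2 J.

13.2 J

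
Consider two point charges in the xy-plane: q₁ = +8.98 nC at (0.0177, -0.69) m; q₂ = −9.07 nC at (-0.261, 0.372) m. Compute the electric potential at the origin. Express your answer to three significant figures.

-62.5 V

The total potential is the scalar sum of each charge's contribution, V = Σ kqᵢ/rᵢ.
Distances from the field point to each charge: r₁ = 0.690 m, r₂ = 0.454 m.
V = k[(8.98×10⁻⁹)/(0.690) + (-9.07×10⁻⁹)/(0.454)] = -62.5 V.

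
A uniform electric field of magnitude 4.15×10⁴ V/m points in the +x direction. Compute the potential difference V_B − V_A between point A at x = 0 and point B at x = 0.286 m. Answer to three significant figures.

-1.19×10⁴ V

In a uniform field, potential decreases in the direction of E: V_B − V_A = −E·Δx.
V_B − V_A = −(4.15×10⁴ V/m)(0.286 m) = -1.19×10⁴ V.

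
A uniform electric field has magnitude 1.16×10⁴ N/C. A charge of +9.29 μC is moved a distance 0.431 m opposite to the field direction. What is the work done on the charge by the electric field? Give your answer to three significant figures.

The potential change for a displacement 0.431 m opposite to the field direction is ΔV = +Ed = 5000 V.
W_field = −qΔV = -0.0464 J.

-0.0464 J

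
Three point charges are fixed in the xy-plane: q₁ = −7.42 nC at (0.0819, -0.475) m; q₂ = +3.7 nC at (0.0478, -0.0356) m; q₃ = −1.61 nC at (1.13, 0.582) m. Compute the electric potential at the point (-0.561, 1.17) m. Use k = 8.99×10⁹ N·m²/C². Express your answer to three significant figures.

The total potential is the scalar sum of each charge's contribution, V = Σ kqᵢ/rᵢ.
Distances from the field point to each charge: r₁ = 1.77 m, r₂ = 1.35 m, r₃ = 1.79 m.
V = k[(-7.42×10⁻⁹)/(1.77) + (3.70×10⁻⁹)/(1.35) + (-1.61×10⁻⁹)/(1.79)] = -21.2 V.

-21.2 V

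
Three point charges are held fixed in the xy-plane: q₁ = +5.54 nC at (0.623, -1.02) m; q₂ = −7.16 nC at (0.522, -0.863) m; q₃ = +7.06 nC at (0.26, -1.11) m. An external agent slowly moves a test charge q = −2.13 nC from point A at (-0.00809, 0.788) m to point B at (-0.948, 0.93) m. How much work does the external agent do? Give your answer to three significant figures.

For quasistatic motion the external work equals the change in potential energy: W_ext = qΔV = q(V_B − V_A).
At A: distances to the source charges are 1.91 m, 1.73 m, 1.92 m; V_A = Σ kqᵢ/rᵢ = 22.0 V.
At B: distances to the source charges are 2.50 m, 2.32 m, 2.37 m; V_B = Σ kqᵢ/rᵢ = 18.9 V.
ΔV = V_B − V_A = -3.10 V.
W_ext = qΔV = (-2.13×10⁻⁹ C)(-3.10 V) = 6.60×10⁻⁹ J.

6.60×10⁻⁹ J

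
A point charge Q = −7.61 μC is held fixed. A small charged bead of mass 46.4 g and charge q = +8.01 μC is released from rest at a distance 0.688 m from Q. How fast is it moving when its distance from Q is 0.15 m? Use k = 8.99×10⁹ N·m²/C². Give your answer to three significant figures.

Only the electrostatic force acts, so mechanical energy is conserved: ½mv² = U₁ − U₂ = kQq(1/r₁ − 1/r₂).
U₁ − U₂ = (8.99×10⁹ N·m²/C²)(-7.61×10⁻⁶ C)(8.01×10⁻⁶ C)(1/0.688 − 1/0.150) = 2.86 J.
v = √(2·2.86/0.0464) = 11.1 m/s.

11.1 m/s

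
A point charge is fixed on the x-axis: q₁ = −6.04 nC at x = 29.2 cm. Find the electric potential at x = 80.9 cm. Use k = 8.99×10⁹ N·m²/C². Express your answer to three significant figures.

-105 V

Electric potential is a scalar, so the contributions from each charge add algebraically: V = Σ kqᵢ/rᵢ.
V = k[(-6.04×10⁻⁹)/(0.517)] = -105 V.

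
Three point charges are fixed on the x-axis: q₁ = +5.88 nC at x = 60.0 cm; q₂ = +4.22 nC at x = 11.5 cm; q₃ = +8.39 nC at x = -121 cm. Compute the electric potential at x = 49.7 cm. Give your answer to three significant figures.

657 V

The total potential is the scalar sum of each charge's contribution, V = Σ kqᵢ/rᵢ.
Distances from the field point to each charge: r₁ = 0.103 m, r₂ = 0.382 m, r₃ = 1.71 m.
V = k[(5.88×10⁻⁹)/(0.103) + (4.22×10⁻⁹)/(0.382) + (8.39×10⁻⁹)/(1.71)] = 657 V.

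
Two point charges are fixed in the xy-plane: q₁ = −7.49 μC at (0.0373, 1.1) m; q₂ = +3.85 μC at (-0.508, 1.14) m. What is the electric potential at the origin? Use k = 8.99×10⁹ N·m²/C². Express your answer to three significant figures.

-3.34×10⁴ V

Electric potential is a scalar, so the contributions from each charge add algebraically: V = Σ kqᵢ/rᵢ.
Distances from the field point to each charge: r₁ = 1.10 m, r₂ = 1.25 m.
V = k[(-7.49×10⁻⁶)/(1.10) + (3.85×10⁻⁶)/(1.25)] = -3.34×10⁴ V.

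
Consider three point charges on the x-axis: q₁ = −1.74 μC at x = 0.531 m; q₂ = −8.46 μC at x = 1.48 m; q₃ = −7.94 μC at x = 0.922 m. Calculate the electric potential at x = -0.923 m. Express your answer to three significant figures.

The total potential is the scalar sum of each charge's contribution, V = Σ kqᵢ/rᵢ.
Distances from the field point to each charge: r₁ = 1.45 m, r₂ = 2.40 m, r₃ = 1.85 m.
V = k[(-1.74×10⁻⁶)/(1.45) + (-8.46×10⁻⁶)/(2.40) + (-7.94×10⁻⁶)/(1.85)] = -8.11×10⁴ V.

-8.11×10⁴ V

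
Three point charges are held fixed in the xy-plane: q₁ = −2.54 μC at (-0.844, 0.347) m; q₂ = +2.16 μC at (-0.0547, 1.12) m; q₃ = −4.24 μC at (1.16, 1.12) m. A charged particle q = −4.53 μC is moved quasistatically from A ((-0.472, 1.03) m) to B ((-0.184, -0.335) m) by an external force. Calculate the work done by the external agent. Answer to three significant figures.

For quasistatic motion the external work equals the change in potential energy: W_ext = qΔV = q(V_B − V_A).
At A: distances to the source charges are 0.778 m, 0.427 m, 1.63 m; V_A = Σ kqᵢ/rᵢ = -7190 V.
At B: distances to the source charges are 0.949 m, 1.46 m, 1.98 m; V_B = Σ kqᵢ/rᵢ = -3.00×10⁴ V.
ΔV = V_B − V_A = -2.28×10⁴ V.
W_ext = qΔV = (-4.53×10⁻⁶ C)(-2.28×10⁴ V) = 0.103 J.

0.103 J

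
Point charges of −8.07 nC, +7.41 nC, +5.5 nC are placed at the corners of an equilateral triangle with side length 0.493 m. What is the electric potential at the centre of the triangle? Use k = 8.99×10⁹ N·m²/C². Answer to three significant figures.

153 V

The total potential is the scalar sum of each charge's contribution, V = Σ kqᵢ/rᵢ.
The distance from each vertex to the centroid is a/√3 = 0.285 m.
V = k[(-8.07×10⁻⁹)/(0.285) + (7.41×10⁻⁹)/(0.285) + (5.50×10⁻⁹)/(0.285)] = 153 V.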